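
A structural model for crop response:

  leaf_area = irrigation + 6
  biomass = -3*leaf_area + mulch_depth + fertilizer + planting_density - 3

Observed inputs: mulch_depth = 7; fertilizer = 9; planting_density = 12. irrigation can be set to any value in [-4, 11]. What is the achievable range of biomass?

-26 to 19

Substituting into the biomass equation gives biomass = -3*irrigation + 7.
Linear in irrigation, so extremes are at the endpoints: irrigation = -4 gives biomass = 19; irrigation = 11 gives biomass = -26.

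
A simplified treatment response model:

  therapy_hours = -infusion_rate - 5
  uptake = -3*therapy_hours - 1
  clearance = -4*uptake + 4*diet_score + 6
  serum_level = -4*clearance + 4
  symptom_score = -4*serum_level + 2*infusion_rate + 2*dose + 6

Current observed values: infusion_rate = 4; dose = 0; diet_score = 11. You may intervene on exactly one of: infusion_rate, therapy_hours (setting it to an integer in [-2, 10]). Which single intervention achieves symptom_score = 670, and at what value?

set therapy_hours = -1

Intervening on infusion_rate: symptom_score = -190*infusion_rate - 106. Reaching 670 requires infusion_rate = -388/95, not an integer.
Intervening on therapy_hours: with other inputs at their observed values, symptom_score = 192*therapy_hours + 862. Solving for 670 gives therapy_hours = -1, within [-2, 10].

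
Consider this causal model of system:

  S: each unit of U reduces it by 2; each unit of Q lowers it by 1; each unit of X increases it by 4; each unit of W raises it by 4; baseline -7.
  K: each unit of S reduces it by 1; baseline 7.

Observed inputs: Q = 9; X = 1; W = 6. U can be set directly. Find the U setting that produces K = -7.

Substituting into the S equation gives S = -2*U + 12.
K becomes 2*U - 5.
Solve 2*U - 5 = -7: U = (-7 + 5) / 2 = -1.

U = -1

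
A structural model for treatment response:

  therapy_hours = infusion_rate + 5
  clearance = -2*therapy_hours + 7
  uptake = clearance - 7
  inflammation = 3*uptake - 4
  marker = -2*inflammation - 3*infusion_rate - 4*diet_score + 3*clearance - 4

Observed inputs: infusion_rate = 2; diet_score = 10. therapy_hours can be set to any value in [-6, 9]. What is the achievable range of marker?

-57 to 33

Intervening on therapy_hours fixes its value directly, overriding its dependence on infusion_rate.
Substituting into the uptake equation gives uptake = -2*therapy_hours.
Substituting into the inflammation equation gives inflammation = -6*therapy_hours - 4.
So marker = 6*therapy_hours - 21.
Linear in therapy_hours, so extremes are at the endpoints: therapy_hours = -6 gives marker = -57; therapy_hours = 9 gives marker = 33.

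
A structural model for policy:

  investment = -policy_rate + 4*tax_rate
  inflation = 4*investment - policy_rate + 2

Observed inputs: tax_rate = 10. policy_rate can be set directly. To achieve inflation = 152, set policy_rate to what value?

Substituting into the investment equation gives investment = -policy_rate + 40.
This gives inflation = -5*policy_rate + 162.
Solve -5*policy_rate + 162 = 152: policy_rate = (152 - 162) / -5 = 2.

policy_rate = 2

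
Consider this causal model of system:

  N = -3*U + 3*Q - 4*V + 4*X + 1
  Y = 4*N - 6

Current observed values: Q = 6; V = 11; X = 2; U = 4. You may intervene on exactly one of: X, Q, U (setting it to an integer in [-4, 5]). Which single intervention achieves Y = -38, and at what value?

set U = -3

Intervening on X: Y = 16*X - 154. Reaching -38 requires X = 29/4, not an integer.
Intervening on Q: Y = 12*Q - 194. Reaching -38 requires Q = 13, outside [-4, 5].
Intervening on U: with other inputs at their observed values, Y = -12*U - 74. Solving for -38 gives U = -3, within [-4, 5].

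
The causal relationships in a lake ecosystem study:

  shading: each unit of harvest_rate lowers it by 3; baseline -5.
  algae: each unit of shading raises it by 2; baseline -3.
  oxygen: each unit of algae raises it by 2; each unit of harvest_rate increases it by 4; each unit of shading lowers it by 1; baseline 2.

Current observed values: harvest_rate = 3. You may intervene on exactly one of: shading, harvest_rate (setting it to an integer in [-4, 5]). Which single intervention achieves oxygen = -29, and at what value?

set harvest_rate = 2

Intervening on shading: oxygen = 3*shading + 8. Reaching -29 requires shading = -37/3, not an integer.
Intervening on harvest_rate: with other inputs at their observed values, oxygen = -5*harvest_rate - 19. Solving for -29 gives harvest_rate = 2, within [-4, 5].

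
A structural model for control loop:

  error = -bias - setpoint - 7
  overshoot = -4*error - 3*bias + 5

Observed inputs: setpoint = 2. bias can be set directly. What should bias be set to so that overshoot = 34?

bias = -7

Substituting into the error equation gives error = -bias - 9.
Substituting into the overshoot equation gives overshoot = bias + 41.
Solve bias + 41 = 34: bias = (34 - 41) / 1 = -7.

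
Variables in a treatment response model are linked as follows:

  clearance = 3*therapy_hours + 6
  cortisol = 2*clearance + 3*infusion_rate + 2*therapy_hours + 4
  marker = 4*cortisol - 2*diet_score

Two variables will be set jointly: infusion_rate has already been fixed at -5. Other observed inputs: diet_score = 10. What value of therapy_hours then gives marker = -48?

With infusion_rate held at -5:
Substituting into the cortisol equation gives cortisol = 8*therapy_hours + 1.
Substituting into the marker equation gives marker = 32*therapy_hours - 16.
Solve 32*therapy_hours - 16 = -48: therapy_hours = (-48 + 16) / 32 = -1.

therapy_hours = -1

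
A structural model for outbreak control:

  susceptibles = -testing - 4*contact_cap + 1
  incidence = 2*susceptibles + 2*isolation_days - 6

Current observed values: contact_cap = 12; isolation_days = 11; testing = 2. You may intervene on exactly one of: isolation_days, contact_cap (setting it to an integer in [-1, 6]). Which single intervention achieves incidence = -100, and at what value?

Intervening on isolation_days: with other inputs at their observed values, incidence = 2*isolation_days - 104. Solving for -100 gives isolation_days = 2, within [-1, 6].
Intervening on contact_cap: incidence = -8*contact_cap + 14. Reaching -100 requires contact_cap = 57/4, not an integer.

set isolation_days = 2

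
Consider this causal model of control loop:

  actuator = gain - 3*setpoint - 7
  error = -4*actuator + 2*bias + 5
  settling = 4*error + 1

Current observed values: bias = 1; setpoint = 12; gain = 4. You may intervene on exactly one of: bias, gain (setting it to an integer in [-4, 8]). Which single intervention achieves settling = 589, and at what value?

Intervening on bias: settling = 8*bias + 645. Reaching 589 requires bias = -7, outside [-4, 8].
Intervening on gain: with other inputs at their observed values, settling = -16*gain + 717. Solving for 589 gives gain = 8, within [-4, 8].

set gain = 8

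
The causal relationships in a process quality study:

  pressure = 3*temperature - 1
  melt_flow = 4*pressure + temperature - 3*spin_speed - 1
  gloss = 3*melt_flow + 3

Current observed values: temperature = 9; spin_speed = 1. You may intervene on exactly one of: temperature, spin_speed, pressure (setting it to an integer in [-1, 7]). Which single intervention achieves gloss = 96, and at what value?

Intervening on temperature: with other inputs at their observed values, gloss = 39*temperature - 21. Solving for 96 gives temperature = 3, within [-1, 7].
Intervening on spin_speed: gloss = -9*spin_speed + 339. Reaching 96 requires spin_speed = 27, outside [-1, 7].
Intervening on pressure: gloss = 12*pressure + 18. Reaching 96 requires pressure = 13/2, not an integer.

set temperature = 3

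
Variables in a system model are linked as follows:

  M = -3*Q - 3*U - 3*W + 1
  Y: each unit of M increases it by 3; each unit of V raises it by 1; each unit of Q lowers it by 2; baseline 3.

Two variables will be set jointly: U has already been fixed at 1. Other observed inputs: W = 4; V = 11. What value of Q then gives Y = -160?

With U held at 1:
Substituting into the M equation gives M = -3*Q - 14.
Substituting into the Y equation gives Y = -11*Q - 28.
Solve -11*Q - 28 = -160: Q = (-160 + 28) / -11 = 12.

Q = 12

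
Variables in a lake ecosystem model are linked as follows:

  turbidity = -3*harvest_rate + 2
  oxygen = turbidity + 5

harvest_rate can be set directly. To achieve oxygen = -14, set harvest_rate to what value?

harvest_rate = 7

Substituting into the oxygen equation gives oxygen = -3*harvest_rate + 7.
Solve -3*harvest_rate + 7 = -14: harvest_rate = (-14 - 7) / -3 = 7.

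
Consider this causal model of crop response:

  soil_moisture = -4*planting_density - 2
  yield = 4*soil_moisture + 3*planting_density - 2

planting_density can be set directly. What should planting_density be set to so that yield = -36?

Substituting into the yield equation gives yield = -13*planting_density - 10.
Solve -13*planting_density - 10 = -36: planting_density = (-36 + 10) / -13 = 2.

planting_density = 2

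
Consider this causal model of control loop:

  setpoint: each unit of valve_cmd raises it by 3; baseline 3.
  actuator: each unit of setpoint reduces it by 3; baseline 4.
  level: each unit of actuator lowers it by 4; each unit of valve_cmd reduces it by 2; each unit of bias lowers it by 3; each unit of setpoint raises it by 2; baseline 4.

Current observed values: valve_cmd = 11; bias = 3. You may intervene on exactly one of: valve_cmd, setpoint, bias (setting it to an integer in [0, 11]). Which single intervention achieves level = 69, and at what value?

set setpoint = 8

Intervening on valve_cmd: level = 40*valve_cmd + 21. Reaching 69 requires valve_cmd = 6/5, not an integer.
Intervening on setpoint: with other inputs at their observed values, level = 14*setpoint - 43. Solving for 69 gives setpoint = 8, within [0, 11].
Intervening on bias: level = -3*bias + 470. Reaching 69 requires bias = 401/3, not an integer.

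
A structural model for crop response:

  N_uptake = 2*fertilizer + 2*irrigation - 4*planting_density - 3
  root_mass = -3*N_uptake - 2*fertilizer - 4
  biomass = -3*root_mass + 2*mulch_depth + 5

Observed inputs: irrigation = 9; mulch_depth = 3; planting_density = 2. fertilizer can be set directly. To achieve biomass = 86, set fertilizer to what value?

Substituting into the N_uptake equation gives N_uptake = 2*fertilizer + 7.
This gives root_mass = -8*fertilizer - 25.
Substituting into the biomass equation gives biomass = 24*fertilizer + 86.
Solve 24*fertilizer + 86 = 86: fertilizer = (86 - 86) / 24 = 0.

fertilizer = 0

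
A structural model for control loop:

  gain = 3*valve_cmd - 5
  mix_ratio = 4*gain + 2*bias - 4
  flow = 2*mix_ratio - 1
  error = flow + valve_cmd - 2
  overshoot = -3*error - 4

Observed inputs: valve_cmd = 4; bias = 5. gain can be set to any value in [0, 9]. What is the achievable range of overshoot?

Intervening on gain fixes its value directly, overriding its dependence on valve_cmd.
Substituting into the mix_ratio equation gives mix_ratio = 4*gain + 6.
Substituting into the flow equation gives flow = 8*gain + 11.
Substituting into the error equation gives error = 8*gain + 13.
So overshoot = -24*gain - 43.
Linear in gain, so extremes are at the endpoints: gain = 0 gives overshoot = -43; gain = 9 gives overshoot = -259.

-259 to -43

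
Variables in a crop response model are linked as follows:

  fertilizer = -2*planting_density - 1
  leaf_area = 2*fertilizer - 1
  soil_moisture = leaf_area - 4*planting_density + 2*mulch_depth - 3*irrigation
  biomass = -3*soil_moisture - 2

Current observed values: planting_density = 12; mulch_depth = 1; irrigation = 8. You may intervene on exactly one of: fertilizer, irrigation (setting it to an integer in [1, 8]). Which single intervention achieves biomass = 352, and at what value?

set irrigation = 7

Intervening on fertilizer: biomass = -6*fertilizer + 211. Reaching 352 requires fertilizer = -47/2, not an integer.
Intervening on irrigation: with other inputs at their observed values, biomass = 9*irrigation + 289. Solving for 352 gives irrigation = 7, within [1, 8].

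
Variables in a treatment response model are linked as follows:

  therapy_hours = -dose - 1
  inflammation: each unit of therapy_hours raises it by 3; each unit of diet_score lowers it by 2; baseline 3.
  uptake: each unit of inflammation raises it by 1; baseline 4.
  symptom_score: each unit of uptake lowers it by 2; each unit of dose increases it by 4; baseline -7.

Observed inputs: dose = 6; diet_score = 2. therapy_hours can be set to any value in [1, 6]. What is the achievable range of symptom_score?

Intervening on therapy_hours fixes its value directly, overriding its dependence on dose.
Substituting into the inflammation equation gives inflammation = 3*therapy_hours - 1.
Substituting into the uptake equation gives uptake = 3*therapy_hours + 3.
Substituting into the symptom_score equation gives symptom_score = -6*therapy_hours + 11.
Linear in therapy_hours, so extremes are at the endpoints: therapy_hours = 1 gives symptom_score = 5; therapy_hours = 6 gives symptom_score = -25.

-25 to 5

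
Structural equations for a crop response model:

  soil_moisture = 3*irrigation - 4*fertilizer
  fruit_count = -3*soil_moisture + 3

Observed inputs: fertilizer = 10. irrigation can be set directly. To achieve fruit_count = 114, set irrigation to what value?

Substituting into the soil_moisture equation gives soil_moisture = 3*irrigation - 40.
Substituting into the fruit_count equation gives fruit_count = -9*irrigation + 123.
Solve -9*irrigation + 123 = 114: irrigation = (114 - 123) / -9 = 1.

irrigation = 1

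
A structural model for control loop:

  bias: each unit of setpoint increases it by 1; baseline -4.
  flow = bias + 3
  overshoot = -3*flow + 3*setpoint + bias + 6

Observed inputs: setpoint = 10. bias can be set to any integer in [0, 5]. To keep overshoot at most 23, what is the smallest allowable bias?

bias = 2

Intervening on bias fixes its value directly, overriding its dependence on setpoint.
Substituting into the overshoot equation gives overshoot = -2*bias + 27.
Require -2*bias + 27 ≤ 23, so bias ≥ 2.
The smallest integer in [0, 5] satisfying this is 2.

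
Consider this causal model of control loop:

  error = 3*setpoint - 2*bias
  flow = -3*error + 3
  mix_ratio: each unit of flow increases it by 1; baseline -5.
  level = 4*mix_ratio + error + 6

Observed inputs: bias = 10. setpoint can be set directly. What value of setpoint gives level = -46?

Substituting into the error equation gives error = 3*setpoint - 20.
This gives flow = -9*setpoint + 63.
This gives mix_ratio = -9*setpoint + 58.
level becomes -33*setpoint + 218.
Solve -33*setpoint + 218 = -46: setpoint = (-46 - 218) / -33 = 8.

setpoint = 8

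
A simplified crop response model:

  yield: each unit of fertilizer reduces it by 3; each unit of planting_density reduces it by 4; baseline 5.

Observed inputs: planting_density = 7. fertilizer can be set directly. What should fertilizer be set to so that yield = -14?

fertilizer = -3

Substituting into the yield equation gives yield = -3*fertilizer - 23.
Solve -3*fertilizer - 23 = -14: fertilizer = (-14 + 23) / -3 = -3.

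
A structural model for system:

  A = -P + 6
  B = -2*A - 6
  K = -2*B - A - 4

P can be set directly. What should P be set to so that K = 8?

P = 6

Substituting into the B equation gives B = 2*P - 18.
Substituting into the K equation gives K = -3*P + 26.
Solve -3*P + 26 = 8: P = (8 - 26) / -3 = 6.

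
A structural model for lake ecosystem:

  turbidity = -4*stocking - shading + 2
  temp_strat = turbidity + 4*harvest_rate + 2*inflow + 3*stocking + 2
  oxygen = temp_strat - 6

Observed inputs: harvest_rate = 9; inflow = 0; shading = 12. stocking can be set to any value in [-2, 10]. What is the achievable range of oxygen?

Substituting into the turbidity equation gives turbidity = -4*stocking - 10.
Substituting into the temp_strat equation gives temp_strat = -stocking + 28.
Substituting into the oxygen equation gives oxygen = -stocking + 22.
Linear in stocking, so extremes are at the endpoints: stocking = -2 gives oxygen = 24; stocking = 10 gives oxygen = 12.

12 to 24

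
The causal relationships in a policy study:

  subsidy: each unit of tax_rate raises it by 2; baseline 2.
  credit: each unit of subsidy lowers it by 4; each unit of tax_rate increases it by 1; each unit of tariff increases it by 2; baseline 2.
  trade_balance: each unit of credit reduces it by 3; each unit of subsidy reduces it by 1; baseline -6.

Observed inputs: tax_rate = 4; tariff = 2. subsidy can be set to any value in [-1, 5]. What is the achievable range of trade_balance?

Intervening on subsidy fixes its value directly, overriding its dependence on tax_rate.
Substituting into the credit equation gives credit = -4*subsidy + 10.
So trade_balance = 11*subsidy - 36.
Linear in subsidy, so extremes are at the endpoints: subsidy = -1 gives trade_balance = -47; subsidy = 5 gives trade_balance = 19.

-47 to 19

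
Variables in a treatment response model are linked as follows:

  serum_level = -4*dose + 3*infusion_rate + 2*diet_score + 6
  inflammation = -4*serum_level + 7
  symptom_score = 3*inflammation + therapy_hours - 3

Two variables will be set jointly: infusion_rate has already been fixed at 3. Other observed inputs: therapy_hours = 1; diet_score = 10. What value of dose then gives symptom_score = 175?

With infusion_rate held at 3:
Substituting into the serum_level equation gives serum_level = -4*dose + 35.
Substituting into the inflammation equation gives inflammation = 16*dose - 133.
Substituting into the symptom_score equation gives symptom_score = 48*dose - 401.
Solve 48*dose - 401 = 175: dose = (175 + 401) / 48 = 12.

dose = 12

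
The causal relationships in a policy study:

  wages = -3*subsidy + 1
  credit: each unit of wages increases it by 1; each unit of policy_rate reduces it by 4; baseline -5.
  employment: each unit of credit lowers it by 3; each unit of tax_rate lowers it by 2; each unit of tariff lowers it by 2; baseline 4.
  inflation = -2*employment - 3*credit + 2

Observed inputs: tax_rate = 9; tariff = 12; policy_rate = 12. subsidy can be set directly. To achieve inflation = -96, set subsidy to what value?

subsidy = 2

Substituting into the credit equation gives credit = -3*subsidy - 52.
So employment = 9*subsidy + 118.
inflation becomes -9*subsidy - 78.
Solve -9*subsidy - 78 = -96: subsidy = (-96 + 78) / -9 = 2.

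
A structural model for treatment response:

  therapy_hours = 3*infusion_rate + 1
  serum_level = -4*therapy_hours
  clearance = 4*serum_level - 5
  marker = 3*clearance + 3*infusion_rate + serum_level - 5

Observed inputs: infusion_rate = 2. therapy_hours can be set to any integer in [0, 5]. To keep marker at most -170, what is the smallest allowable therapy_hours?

therapy_hours = 3

Intervening on therapy_hours fixes its value directly, overriding its dependence on infusion_rate.
Substituting into the clearance equation gives clearance = -16*therapy_hours - 5.
So marker = -52*therapy_hours - 14.
Require -52*therapy_hours - 14 ≤ -170, so therapy_hours ≥ 3.
The smallest integer in [0, 5] satisfying this is 3.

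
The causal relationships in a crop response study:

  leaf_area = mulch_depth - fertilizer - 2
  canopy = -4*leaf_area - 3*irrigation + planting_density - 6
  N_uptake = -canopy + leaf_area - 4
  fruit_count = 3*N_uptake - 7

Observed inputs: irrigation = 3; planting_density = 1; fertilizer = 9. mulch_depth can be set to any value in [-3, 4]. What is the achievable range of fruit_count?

Substituting into the leaf_area equation gives leaf_area = mulch_depth - 11.
Substituting into the canopy equation gives canopy = -4*mulch_depth + 30.
This gives N_uptake = 5*mulch_depth - 45.
Substituting into the fruit_count equation gives fruit_count = 15*mulch_depth - 142.
Linear in mulch_depth, so extremes are at the endpoints: mulch_depth = -3 gives fruit_count = -187; mulch_depth = 4 gives fruit_count = -82.

-187 to -82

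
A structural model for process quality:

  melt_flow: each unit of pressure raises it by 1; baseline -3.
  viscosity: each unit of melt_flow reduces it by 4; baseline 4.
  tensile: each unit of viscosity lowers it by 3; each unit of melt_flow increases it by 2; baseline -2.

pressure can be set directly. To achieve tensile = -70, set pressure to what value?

pressure = -1

Substituting into the viscosity equation gives viscosity = -4*pressure + 16.
Substituting into the tensile equation gives tensile = 14*pressure - 56.
Solve 14*pressure - 56 = -70: pressure = (-70 + 56) / 14 = -1.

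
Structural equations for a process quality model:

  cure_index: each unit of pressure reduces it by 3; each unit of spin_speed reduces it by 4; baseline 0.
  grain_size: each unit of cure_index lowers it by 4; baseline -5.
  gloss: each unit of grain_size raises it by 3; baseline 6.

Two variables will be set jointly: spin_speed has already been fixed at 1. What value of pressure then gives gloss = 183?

pressure = 4

With spin_speed held at 1:
Substituting into the cure_index equation gives cure_index = -3*pressure - 4.
Substituting into the grain_size equation gives grain_size = 12*pressure + 11.
So gloss = 36*pressure + 39.
Solve 36*pressure + 39 = 183: pressure = (183 - 39) / 36 = 4.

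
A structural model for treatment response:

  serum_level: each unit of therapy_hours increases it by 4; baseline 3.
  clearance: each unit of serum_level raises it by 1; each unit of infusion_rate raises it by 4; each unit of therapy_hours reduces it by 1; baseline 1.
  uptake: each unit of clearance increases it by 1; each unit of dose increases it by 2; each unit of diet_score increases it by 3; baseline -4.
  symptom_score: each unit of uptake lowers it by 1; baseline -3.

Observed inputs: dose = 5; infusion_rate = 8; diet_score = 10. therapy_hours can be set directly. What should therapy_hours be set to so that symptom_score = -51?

therapy_hours = -8

Substituting into the clearance equation gives clearance = 3*therapy_hours + 36.
uptake becomes 3*therapy_hours + 72.
Substituting into the symptom_score equation gives symptom_score = -3*therapy_hours - 75.
Solve -3*therapy_hours - 75 = -51: therapy_hours = (-51 + 75) / -3 = -8.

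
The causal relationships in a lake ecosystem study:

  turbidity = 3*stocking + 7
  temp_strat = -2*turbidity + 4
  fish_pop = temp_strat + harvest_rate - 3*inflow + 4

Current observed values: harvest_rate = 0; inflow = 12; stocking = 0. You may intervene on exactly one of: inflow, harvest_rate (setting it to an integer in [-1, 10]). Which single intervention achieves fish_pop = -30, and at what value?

Intervening on inflow: with other inputs at their observed values, fish_pop = -3*inflow - 6. Solving for -30 gives inflow = 8, within [-1, 10].
Intervening on harvest_rate: fish_pop = harvest_rate - 42. Reaching -30 requires harvest_rate = 12, outside [-1, 10].

set inflow = 8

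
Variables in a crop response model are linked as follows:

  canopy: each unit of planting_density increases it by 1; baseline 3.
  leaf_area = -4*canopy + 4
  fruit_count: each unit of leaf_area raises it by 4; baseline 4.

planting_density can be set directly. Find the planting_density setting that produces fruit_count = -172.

Substituting into the leaf_area equation gives leaf_area = -4*planting_density - 8.
Substituting into the fruit_count equation gives fruit_count = -16*planting_density - 28.
Solve -16*planting_density - 28 = -172: planting_density = (-172 + 28) / -16 = 9.

planting_density = 9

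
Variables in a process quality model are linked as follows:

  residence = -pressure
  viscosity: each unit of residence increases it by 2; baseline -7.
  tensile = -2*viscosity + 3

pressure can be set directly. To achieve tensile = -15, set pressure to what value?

pressure = -8

Substituting into the viscosity equation gives viscosity = -2*pressure - 7.
This gives tensile = 4*pressure + 17.
Solve 4*pressure + 17 = -15: pressure = (-15 - 17) / 4 = -8.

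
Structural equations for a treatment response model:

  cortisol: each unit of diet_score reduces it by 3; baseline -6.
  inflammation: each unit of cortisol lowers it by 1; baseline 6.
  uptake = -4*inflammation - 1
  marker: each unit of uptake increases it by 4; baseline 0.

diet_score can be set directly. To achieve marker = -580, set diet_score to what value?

diet_score = 8

Substituting into the inflammation equation gives inflammation = 3*diet_score + 12.
Substituting into the uptake equation gives uptake = -12*diet_score - 49.
marker becomes -48*diet_score - 196.
Solve -48*diet_score - 196 = -580: diet_score = (-580 + 196) / -48 = 8.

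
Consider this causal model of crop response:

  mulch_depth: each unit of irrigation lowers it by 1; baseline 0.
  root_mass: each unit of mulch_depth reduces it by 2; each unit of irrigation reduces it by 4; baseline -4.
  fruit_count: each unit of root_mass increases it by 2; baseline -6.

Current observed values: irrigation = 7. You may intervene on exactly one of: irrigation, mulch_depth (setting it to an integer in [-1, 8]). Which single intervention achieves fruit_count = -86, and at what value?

set mulch_depth = 4

Intervening on irrigation: fruit_count = -4*irrigation - 14. Reaching -86 requires irrigation = 18, outside [-1, 8].
Intervening on mulch_depth: with other inputs at their observed values, fruit_count = -4*mulch_depth - 70. Solving for -86 gives mulch_depth = 4, within [-1, 8].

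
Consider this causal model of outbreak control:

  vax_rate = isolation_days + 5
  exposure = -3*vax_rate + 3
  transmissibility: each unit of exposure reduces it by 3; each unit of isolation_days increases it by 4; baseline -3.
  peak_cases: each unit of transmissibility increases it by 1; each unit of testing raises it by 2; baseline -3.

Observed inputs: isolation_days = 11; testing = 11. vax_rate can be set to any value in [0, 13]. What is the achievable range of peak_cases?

Intervening on vax_rate fixes its value directly, overriding its dependence on isolation_days.
Substituting into the transmissibility equation gives transmissibility = 9*vax_rate + 32.
So peak_cases = 9*vax_rate + 51.
Linear in vax_rate, so extremes are at the endpoints: vax_rate = 0 gives peak_cases = 51; vax_rate = 13 gives peak_cases = 168.

51 to 168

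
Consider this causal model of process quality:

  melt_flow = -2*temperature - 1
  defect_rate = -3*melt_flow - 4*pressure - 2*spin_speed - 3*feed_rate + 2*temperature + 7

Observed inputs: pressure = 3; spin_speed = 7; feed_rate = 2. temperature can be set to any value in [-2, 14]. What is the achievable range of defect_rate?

Substituting into the defect_rate equation gives defect_rate = 8*temperature - 22.
Linear in temperature, so extremes are at the endpoints: temperature = -2 gives defect_rate = -38; temperature = 14 gives defect_rate = 90.

-38 to 90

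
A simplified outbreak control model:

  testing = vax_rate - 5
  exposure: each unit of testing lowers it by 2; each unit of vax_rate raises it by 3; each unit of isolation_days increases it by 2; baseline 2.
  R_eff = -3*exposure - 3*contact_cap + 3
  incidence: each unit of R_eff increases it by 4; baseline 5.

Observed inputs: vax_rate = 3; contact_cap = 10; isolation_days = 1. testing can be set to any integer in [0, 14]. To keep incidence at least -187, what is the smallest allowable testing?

Intervening on testing fixes its value directly, overriding its dependence on vax_rate.
Substituting into the exposure equation gives exposure = -2*testing + 13.
This gives R_eff = 6*testing - 66.
So incidence = 24*testing - 259.
Require 24*testing - 259 ≥ -187, so testing ≥ 3.
The smallest integer in [0, 14] satisfying this is 3.

testing = 3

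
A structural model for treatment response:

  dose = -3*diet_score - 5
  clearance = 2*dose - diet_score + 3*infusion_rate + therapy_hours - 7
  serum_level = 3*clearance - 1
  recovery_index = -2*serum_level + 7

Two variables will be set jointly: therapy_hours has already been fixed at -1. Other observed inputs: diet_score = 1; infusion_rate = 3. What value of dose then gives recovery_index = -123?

dose = 11

With therapy_hours held at -1:
Intervening on dose fixes its value directly, overriding its dependence on diet_score.
Substituting into the clearance equation gives clearance = 2*dose.
Substituting into the serum_level equation gives serum_level = 6*dose - 1.
recovery_index becomes -12*dose + 9.
Solve -12*dose + 9 = -123: dose = (-123 - 9) / -12 = 11.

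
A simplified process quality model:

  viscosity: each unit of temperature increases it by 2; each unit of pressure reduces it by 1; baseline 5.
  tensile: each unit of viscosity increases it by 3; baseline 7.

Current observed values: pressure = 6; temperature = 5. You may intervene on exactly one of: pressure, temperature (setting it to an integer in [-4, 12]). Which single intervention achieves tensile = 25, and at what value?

set pressure = 9

Intervening on pressure: with other inputs at their observed values, tensile = -3*pressure + 52. Solving for 25 gives pressure = 9, within [-4, 12].
Intervening on temperature: tensile = 6*temperature + 4. Reaching 25 requires temperature = 7/2, not an integer.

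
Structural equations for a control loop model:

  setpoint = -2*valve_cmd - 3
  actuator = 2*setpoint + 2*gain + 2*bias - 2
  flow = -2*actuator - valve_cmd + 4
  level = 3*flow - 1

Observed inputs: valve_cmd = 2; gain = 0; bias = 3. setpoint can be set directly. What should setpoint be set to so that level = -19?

Intervening on setpoint fixes its value directly, overriding its dependence on valve_cmd.
Substituting into the actuator equation gives actuator = 2*setpoint + 4.
flow becomes -4*setpoint - 6.
Substituting into the level equation gives level = -12*setpoint - 19.
Solve -12*setpoint - 19 = -19: setpoint = (-19 + 19) / -12 = 0.

setpoint = 0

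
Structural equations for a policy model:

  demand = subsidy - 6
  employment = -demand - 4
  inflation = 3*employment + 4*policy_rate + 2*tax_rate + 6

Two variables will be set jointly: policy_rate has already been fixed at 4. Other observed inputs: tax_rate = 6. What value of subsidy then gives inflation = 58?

With policy_rate held at 4:
Substituting into the employment equation gives employment = -subsidy + 2.
Substituting into the inflation equation gives inflation = -3*subsidy + 40.
Solve -3*subsidy + 40 = 58: subsidy = (58 - 40) / -3 = -6.

subsidy = -6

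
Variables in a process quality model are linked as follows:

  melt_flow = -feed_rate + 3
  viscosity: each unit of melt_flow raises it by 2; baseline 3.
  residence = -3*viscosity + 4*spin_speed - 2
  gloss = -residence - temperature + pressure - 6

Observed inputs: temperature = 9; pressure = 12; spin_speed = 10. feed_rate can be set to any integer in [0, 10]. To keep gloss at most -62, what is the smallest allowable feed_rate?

feed_rate = 8

Substituting into the viscosity equation gives viscosity = -2*feed_rate + 9.
This gives residence = 6*feed_rate + 11.
This gives gloss = -6*feed_rate - 14.
Require -6*feed_rate - 14 ≤ -62, so feed_rate ≥ 8.
The smallest integer in [0, 10] satisfying this is 8.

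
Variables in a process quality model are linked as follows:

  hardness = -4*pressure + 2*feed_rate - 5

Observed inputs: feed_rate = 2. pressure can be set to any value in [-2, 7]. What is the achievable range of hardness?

Substituting into the hardness equation gives hardness = -4*pressure - 1.
Linear in pressure, so extremes are at the endpoints: pressure = -2 gives hardness = 7; pressure = 7 gives hardness = -29.

-29 to 7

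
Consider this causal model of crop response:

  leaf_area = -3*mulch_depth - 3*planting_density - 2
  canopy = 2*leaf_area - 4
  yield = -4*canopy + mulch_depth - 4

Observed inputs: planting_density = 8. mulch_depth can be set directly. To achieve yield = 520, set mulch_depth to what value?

Substituting into the leaf_area equation gives leaf_area = -3*mulch_depth - 26.
Substituting into the canopy equation gives canopy = -6*mulch_depth - 56.
So yield = 25*mulch_depth + 220.
Solve 25*mulch_depth + 220 = 520: mulch_depth = (520 - 220) / 25 = 12.

mulch_depth = 12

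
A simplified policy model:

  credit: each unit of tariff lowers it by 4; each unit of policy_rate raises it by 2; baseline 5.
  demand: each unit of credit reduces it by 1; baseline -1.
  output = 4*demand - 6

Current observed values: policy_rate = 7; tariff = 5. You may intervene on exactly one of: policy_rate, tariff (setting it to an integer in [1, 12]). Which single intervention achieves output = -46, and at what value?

Intervening on policy_rate: with other inputs at their observed values, output = -8*policy_rate + 50. Solving for -46 gives policy_rate = 12, within [1, 12].
Intervening on tariff: output = 16*tariff - 86. Reaching -46 requires tariff = 5/2, not an integer.

set policy_rate = 12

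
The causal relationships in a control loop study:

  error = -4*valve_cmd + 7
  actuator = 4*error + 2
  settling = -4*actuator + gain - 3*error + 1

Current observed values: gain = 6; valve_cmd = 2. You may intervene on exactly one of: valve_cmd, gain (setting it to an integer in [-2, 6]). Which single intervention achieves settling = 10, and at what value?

Intervening on valve_cmd: settling = 76*valve_cmd - 134. Reaching 10 requires valve_cmd = 36/19, not an integer.
Intervening on gain: with other inputs at their observed values, settling = gain + 12. Solving for 10 gives gain = -2, within [-2, 6].

set gain = -2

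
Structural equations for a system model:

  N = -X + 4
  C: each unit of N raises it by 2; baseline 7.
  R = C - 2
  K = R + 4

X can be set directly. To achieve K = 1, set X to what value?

X = 8

Substituting into the C equation gives C = -2*X + 15.
This gives R = -2*X + 13.
Substituting into the K equation gives K = -2*X + 17.
Solve -2*X + 17 = 1: X = (1 - 17) / -2 = 8.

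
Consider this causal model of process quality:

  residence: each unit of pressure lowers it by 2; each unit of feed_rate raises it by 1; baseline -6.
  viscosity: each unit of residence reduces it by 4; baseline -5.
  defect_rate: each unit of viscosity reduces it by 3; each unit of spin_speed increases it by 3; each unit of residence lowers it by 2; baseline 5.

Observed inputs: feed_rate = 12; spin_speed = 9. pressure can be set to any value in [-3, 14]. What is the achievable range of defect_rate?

Substituting into the residence equation gives residence = -2*pressure + 6.
Substituting into the viscosity equation gives viscosity = 8*pressure - 29.
Substituting into the defect_rate equation gives defect_rate = -20*pressure + 107.
Linear in pressure, so extremes are at the endpoints: pressure = -3 gives defect_rate = 167; pressure = 14 gives defect_rate = -173.

-173 to 167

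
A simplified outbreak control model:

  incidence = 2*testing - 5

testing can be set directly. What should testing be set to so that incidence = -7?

Solve 2*testing - 5 = -7: testing = (-7 + 5) / 2 = -1.

testing = -1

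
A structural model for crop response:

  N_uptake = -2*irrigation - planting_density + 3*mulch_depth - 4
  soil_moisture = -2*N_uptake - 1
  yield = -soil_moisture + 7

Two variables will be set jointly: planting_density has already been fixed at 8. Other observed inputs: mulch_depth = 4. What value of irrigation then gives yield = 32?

irrigation = -6

With planting_density held at 8:
Substituting into the N_uptake equation gives N_uptake = -2*irrigation.
Substituting into the soil_moisture equation gives soil_moisture = 4*irrigation - 1.
Substituting into the yield equation gives yield = -4*irrigation + 8.
Solve -4*irrigation + 8 = 32: irrigation = (32 - 8) / -4 = -6.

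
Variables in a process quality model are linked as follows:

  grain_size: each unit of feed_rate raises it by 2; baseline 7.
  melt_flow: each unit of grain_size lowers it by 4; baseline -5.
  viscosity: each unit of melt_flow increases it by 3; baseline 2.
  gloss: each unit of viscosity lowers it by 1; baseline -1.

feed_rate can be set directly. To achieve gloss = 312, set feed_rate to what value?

feed_rate = 9

Substituting into the melt_flow equation gives melt_flow = -8*feed_rate - 33.
viscosity becomes -24*feed_rate - 97.
gloss becomes 24*feed_rate + 96.
Solve 24*feed_rate + 96 = 312: feed_rate = (312 - 96) / 24 = 9.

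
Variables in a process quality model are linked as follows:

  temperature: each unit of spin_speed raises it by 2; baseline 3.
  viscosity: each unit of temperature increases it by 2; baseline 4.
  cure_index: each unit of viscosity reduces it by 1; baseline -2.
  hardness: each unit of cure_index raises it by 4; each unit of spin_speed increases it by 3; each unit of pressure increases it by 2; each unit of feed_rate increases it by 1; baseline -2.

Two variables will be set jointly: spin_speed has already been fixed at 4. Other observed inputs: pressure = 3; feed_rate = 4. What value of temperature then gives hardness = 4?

With spin_speed held at 4:
Intervening on temperature fixes its value directly, overriding its dependence on spin_speed.
Substituting into the cure_index equation gives cure_index = -2*temperature - 6.
hardness becomes -8*temperature - 4.
Solve -8*temperature - 4 = 4: temperature = (4 + 4) / -8 = -1.

temperature = -1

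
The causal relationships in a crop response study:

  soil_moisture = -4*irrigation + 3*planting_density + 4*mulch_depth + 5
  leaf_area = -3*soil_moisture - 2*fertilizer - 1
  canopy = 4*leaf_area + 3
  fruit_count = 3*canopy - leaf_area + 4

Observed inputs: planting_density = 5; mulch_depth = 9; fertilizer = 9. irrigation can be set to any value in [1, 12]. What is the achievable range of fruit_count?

-1912 to -460

Substituting into the soil_moisture equation gives soil_moisture = -4*irrigation + 56.
So leaf_area = 12*irrigation - 187.
Substituting into the canopy equation gives canopy = 48*irrigation - 745.
So fruit_count = 132*irrigation - 2044.
Linear in irrigation, so extremes are at the endpoints: irrigation = 1 gives fruit_count = -1912; irrigation = 12 gives fruit_count = -460.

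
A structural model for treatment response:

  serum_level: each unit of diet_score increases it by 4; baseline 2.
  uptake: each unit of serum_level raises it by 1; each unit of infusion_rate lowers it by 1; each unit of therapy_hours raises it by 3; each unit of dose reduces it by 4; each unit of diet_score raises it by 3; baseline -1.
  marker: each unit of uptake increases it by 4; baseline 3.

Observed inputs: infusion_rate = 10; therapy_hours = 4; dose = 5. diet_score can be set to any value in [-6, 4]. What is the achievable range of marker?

Substituting into the uptake equation gives uptake = 7*diet_score - 17.
marker becomes 28*diet_score - 65.
Linear in diet_score, so extremes are at the endpoints: diet_score = -6 gives marker = -233; diet_score = 4 gives marker = 47.

-233 to 47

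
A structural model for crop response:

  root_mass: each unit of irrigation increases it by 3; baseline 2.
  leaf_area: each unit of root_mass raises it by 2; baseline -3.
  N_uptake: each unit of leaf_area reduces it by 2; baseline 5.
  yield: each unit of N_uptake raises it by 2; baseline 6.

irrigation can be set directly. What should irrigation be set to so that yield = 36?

irrigation = -1

Substituting into the leaf_area equation gives leaf_area = 6*irrigation + 1.
This gives N_uptake = -12*irrigation + 3.
So yield = -24*irrigation + 12.
Solve -24*irrigation + 12 = 36: irrigation = (36 - 12) / -24 = -1.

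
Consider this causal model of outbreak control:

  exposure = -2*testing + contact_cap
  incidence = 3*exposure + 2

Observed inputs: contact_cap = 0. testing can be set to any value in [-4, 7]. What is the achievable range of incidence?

-40 to 26

Substituting into the exposure equation gives exposure = -2*testing.
So incidence = -6*testing + 2.
Linear in testing, so extremes are at the endpoints: testing = -4 gives incidence = 26; testing = 7 gives incidence = -40.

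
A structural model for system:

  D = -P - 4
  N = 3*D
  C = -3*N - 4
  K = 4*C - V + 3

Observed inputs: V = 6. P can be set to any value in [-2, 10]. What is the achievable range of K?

Substituting into the N equation gives N = -3*P - 12.
So C = 9*P + 32.
This gives K = 36*P + 125.
Linear in P, so extremes are at the endpoints: P = -2 gives K = 53; P = 10 gives K = 485.

53 to 485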